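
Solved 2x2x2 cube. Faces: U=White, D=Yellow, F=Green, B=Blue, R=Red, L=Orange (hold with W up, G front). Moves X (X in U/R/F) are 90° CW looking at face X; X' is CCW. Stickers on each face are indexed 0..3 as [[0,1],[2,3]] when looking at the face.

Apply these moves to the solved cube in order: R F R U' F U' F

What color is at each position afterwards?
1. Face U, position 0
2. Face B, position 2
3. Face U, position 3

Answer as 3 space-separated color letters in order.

Answer: Y G W

Derivation:
After move 1 (R): R=RRRR U=WGWG F=GYGY D=YBYB B=WBWB
After move 2 (F): F=GGYY U=WGOO R=WRGR D=RRYB L=OYOB
After move 3 (R): R=GWRR U=WGOY F=GRYB D=RWYW B=OBGB
After move 4 (U'): U=GYWO F=OYYB R=GRRR B=GWGB L=OBOB
After move 5 (F): F=YOBY U=GYBB R=WROR D=RGYW L=OROW
After move 6 (U'): U=YBGB F=ORBY R=YOOR B=WRGB L=GWOW
After move 7 (F): F=BOYR U=YBWW R=GOBR D=OYYW L=GROG
Query 1: U[0] = Y
Query 2: B[2] = G
Query 3: U[3] = W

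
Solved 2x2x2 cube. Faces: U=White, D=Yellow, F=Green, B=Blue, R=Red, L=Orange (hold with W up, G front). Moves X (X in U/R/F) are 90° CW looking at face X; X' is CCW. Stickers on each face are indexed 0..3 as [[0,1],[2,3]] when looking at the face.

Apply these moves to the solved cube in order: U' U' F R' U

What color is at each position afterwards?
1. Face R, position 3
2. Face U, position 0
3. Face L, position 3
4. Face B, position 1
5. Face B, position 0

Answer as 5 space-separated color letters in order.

Answer: W O Y Y R

Derivation:
After move 1 (U'): U=WWWW F=OOGG R=GGRR B=RRBB L=BBOO
After move 2 (U'): U=WWWW F=BBGG R=OORR B=GGBB L=RROO
After move 3 (F): F=GBGB U=WWOR R=WOWR D=ROYY L=RYOY
After move 4 (R'): R=ORWW U=WBOG F=GWGR D=RBYB B=YGOB
After move 5 (U): U=OWGB F=ORGR R=YGWW B=RYOB L=GWOY
Query 1: R[3] = W
Query 2: U[0] = O
Query 3: L[3] = Y
Query 4: B[1] = Y
Query 5: B[0] = R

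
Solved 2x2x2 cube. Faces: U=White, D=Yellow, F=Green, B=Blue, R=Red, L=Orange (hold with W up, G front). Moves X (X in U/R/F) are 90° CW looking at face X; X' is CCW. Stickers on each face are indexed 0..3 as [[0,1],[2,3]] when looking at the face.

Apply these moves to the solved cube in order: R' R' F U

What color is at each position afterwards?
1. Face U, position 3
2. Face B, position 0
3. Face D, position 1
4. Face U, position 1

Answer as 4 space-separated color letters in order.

Answer: Y O R W

Derivation:
After move 1 (R'): R=RRRR U=WBWB F=GWGW D=YGYG B=YBYB
After move 2 (R'): R=RRRR U=WYWY F=GBGB D=YWYW B=GBGB
After move 3 (F): F=GGBB U=WYOO R=WRYR D=RRYW L=OYOW
After move 4 (U): U=OWOY F=WRBB R=GBYR B=OYGB L=GGOW
Query 1: U[3] = Y
Query 2: B[0] = O
Query 3: D[1] = R
Query 4: U[1] = W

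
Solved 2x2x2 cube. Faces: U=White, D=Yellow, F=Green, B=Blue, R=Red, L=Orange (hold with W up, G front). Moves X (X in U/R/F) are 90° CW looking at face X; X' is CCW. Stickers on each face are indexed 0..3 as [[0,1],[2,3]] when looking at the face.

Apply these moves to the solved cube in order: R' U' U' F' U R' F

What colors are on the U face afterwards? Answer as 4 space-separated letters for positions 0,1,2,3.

After move 1 (R'): R=RRRR U=WBWB F=GWGW D=YGYG B=YBYB
After move 2 (U'): U=BBWW F=OOGW R=GWRR B=RRYB L=YBOO
After move 3 (U'): U=BWBW F=YBGW R=OORR B=GWYB L=RROO
After move 4 (F'): F=BWYG U=BWOR R=GOYR D=ROYG L=RWOB
After move 5 (U): U=OBRW F=GOYG R=GWYR B=RWYB L=BWOB
After move 6 (R'): R=WRGY U=OYRR F=GBYW D=ROYG B=GWOB
After move 7 (F): F=YGWB U=OYBW R=RRRY D=GWYG L=BROO
Query: U face = OYBW

Answer: O Y B W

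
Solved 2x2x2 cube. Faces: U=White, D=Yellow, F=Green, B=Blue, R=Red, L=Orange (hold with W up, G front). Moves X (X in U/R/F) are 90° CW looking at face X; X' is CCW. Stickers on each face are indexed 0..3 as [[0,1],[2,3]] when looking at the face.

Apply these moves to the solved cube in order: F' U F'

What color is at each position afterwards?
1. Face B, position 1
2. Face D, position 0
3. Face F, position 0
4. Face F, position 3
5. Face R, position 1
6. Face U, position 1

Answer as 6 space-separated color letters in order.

After move 1 (F'): F=GGGG U=WWRR R=YRYR D=OOYY L=OWOW
After move 2 (U): U=RWRW F=YRGG R=BBYR B=OWBB L=GGOW
After move 3 (F'): F=RGYG U=RWBY R=OBOR D=GWYY L=GWOR
Query 1: B[1] = W
Query 2: D[0] = G
Query 3: F[0] = R
Query 4: F[3] = G
Query 5: R[1] = B
Query 6: U[1] = W

Answer: W G R G B W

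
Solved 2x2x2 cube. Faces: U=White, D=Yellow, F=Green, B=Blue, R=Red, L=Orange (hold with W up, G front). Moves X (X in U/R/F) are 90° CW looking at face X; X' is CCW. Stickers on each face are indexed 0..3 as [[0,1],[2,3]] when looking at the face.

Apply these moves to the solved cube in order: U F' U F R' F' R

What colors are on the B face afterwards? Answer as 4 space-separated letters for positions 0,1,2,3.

After move 1 (U): U=WWWW F=RRGG R=BBRR B=OOBB L=GGOO
After move 2 (F'): F=RGRG U=WWBR R=YBYR D=GOYY L=GWOW
After move 3 (U): U=BWRW F=YBRG R=OOYR B=GWBB L=RGOW
After move 4 (F): F=RYGB U=BWWG R=ROWR D=YOYY L=RGOO
After move 5 (R'): R=ORRW U=BBWG F=RWGG D=YYYB B=YWOB
After move 6 (F'): F=WGRG U=BBOR R=YRYW D=GOYB L=RGOW
After move 7 (R): R=YYWR U=BGOG F=WORB D=GOYY B=RWBB
Query: B face = RWBB

Answer: R W B B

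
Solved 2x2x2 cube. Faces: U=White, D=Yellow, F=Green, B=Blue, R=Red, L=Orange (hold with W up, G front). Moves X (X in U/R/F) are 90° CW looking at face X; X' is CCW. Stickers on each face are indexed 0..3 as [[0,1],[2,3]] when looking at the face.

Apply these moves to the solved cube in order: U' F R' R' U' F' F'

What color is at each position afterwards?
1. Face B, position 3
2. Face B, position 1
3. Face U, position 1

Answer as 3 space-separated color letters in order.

After move 1 (U'): U=WWWW F=OOGG R=GGRR B=RRBB L=BBOO
After move 2 (F): F=GOGO U=WWOB R=WGWR D=RGYY L=BYOY
After move 3 (R'): R=GRWW U=WBOR F=GWGB D=ROYO B=YRGB
After move 4 (R'): R=RWGW U=WGOY F=GBGR D=RWYB B=OROB
After move 5 (U'): U=GYWO F=BYGR R=GBGW B=RWOB L=OROY
After move 6 (F'): F=YRBG U=GYGG R=WBRW D=RYYB L=OOOW
After move 7 (F'): F=RGYB U=GYWR R=YBRW D=OWYB L=OGOG
Query 1: B[3] = B
Query 2: B[1] = W
Query 3: U[1] = Y

Answer: B W Y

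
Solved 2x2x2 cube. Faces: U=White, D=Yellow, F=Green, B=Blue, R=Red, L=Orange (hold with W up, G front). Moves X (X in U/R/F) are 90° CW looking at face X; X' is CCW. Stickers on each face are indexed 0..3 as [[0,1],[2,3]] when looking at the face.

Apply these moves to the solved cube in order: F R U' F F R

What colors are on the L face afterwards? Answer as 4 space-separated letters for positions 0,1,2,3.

After move 1 (F): F=GGGG U=WWOO R=WRWR D=RRYY L=OYOY
After move 2 (R): R=WWRR U=WGOG F=GRGY D=RBYB B=OBWB
After move 3 (U'): U=GGWO F=OYGY R=GRRR B=WWWB L=OBOY
After move 4 (F): F=GOYY U=GGYB R=WROR D=RGYB L=OROB
After move 5 (F): F=YGYO U=GGBR R=YRBR D=OWYB L=OROG
After move 6 (R): R=BYRR U=GGBO F=YWYB D=OWYW B=RWGB
Query: L face = OROG

Answer: O R O G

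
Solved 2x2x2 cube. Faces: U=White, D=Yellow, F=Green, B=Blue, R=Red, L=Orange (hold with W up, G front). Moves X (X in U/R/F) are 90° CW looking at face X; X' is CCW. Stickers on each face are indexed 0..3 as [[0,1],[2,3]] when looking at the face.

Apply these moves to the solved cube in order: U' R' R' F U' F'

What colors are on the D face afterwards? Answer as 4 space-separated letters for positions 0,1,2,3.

Answer: R W Y W

Derivation:
After move 1 (U'): U=WWWW F=OOGG R=GGRR B=RRBB L=BBOO
After move 2 (R'): R=GRGR U=WBWR F=OWGW D=YOYG B=YRYB
After move 3 (R'): R=RRGG U=WYWY F=OBGR D=YWYW B=GROB
After move 4 (F): F=GORB U=WYOB R=WRYG D=GRYW L=BYOW
After move 5 (U'): U=YBWO F=BYRB R=GOYG B=WROB L=GROW
After move 6 (F'): F=YBBR U=YBGY R=ROGG D=RWYW L=GOOW
Query: D face = RWYW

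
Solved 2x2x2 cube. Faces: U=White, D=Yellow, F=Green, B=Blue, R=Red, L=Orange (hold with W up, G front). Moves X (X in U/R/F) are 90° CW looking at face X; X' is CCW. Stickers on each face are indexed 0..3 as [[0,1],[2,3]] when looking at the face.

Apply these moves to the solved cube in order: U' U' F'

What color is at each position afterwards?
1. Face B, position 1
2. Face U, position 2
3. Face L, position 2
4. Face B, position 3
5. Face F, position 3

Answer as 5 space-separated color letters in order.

Answer: G O O B G

Derivation:
After move 1 (U'): U=WWWW F=OOGG R=GGRR B=RRBB L=BBOO
After move 2 (U'): U=WWWW F=BBGG R=OORR B=GGBB L=RROO
After move 3 (F'): F=BGBG U=WWOR R=YOYR D=ROYY L=RWOW
Query 1: B[1] = G
Query 2: U[2] = O
Query 3: L[2] = O
Query 4: B[3] = B
Query 5: F[3] = G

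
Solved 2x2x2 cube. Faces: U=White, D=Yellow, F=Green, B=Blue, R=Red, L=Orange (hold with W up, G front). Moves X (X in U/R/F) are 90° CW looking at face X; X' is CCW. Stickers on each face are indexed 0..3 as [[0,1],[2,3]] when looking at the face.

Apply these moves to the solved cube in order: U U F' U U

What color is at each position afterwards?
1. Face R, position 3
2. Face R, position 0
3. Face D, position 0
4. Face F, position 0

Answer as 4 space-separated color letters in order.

After move 1 (U): U=WWWW F=RRGG R=BBRR B=OOBB L=GGOO
After move 2 (U): U=WWWW F=BBGG R=OORR B=GGBB L=RROO
After move 3 (F'): F=BGBG U=WWOR R=YOYR D=ROYY L=RWOW
After move 4 (U): U=OWRW F=YOBG R=GGYR B=RWBB L=BGOW
After move 5 (U): U=ROWW F=GGBG R=RWYR B=BGBB L=YOOW
Query 1: R[3] = R
Query 2: R[0] = R
Query 3: D[0] = R
Query 4: F[0] = G

Answer: R R R G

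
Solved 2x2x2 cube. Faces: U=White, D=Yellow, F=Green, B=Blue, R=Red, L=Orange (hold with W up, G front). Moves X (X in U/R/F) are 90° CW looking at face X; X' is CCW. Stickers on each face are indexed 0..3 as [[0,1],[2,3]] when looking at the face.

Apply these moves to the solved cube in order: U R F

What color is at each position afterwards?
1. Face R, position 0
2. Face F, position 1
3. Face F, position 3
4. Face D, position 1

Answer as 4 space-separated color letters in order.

After move 1 (U): U=WWWW F=RRGG R=BBRR B=OOBB L=GGOO
After move 2 (R): R=RBRB U=WRWG F=RYGY D=YBYO B=WOWB
After move 3 (F): F=GRYY U=WROG R=WBGB D=RRYO L=GYOB
Query 1: R[0] = W
Query 2: F[1] = R
Query 3: F[3] = Y
Query 4: D[1] = R

Answer: W R Y R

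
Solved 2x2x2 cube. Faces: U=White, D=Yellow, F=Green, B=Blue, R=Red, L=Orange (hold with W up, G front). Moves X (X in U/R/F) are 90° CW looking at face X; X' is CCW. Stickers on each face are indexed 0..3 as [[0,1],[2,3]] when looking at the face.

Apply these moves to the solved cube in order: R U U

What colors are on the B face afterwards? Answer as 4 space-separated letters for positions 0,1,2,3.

Answer: G Y W B

Derivation:
After move 1 (R): R=RRRR U=WGWG F=GYGY D=YBYB B=WBWB
After move 2 (U): U=WWGG F=RRGY R=WBRR B=OOWB L=GYOO
After move 3 (U): U=GWGW F=WBGY R=OORR B=GYWB L=RROO
Query: B face = GYWB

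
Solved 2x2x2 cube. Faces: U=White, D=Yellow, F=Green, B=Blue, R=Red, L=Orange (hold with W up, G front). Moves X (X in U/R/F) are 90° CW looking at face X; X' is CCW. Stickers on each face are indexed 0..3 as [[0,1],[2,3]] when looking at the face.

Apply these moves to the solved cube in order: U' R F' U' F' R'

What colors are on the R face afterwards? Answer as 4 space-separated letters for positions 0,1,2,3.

Answer: Y G O B

Derivation:
After move 1 (U'): U=WWWW F=OOGG R=GGRR B=RRBB L=BBOO
After move 2 (R): R=RGRG U=WOWG F=OYGY D=YBYR B=WRWB
After move 3 (F'): F=YYOG U=WORR R=BGYG D=BOYR L=BGOW
After move 4 (U'): U=ORWR F=BGOG R=YYYG B=BGWB L=WROW
After move 5 (F'): F=GGBO U=ORYY R=OYBG D=RWYR L=WROW
After move 6 (R'): R=YGOB U=OWYB F=GRBY D=RGYO B=RGWB
Query: R face = YGOB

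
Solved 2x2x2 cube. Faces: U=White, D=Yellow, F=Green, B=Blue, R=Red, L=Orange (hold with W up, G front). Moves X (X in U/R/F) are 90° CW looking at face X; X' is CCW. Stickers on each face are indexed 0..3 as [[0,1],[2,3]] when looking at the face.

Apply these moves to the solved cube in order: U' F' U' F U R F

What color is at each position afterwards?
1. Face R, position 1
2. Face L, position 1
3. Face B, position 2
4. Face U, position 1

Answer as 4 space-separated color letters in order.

After move 1 (U'): U=WWWW F=OOGG R=GGRR B=RRBB L=BBOO
After move 2 (F'): F=OGOG U=WWGR R=YGYR D=BOYY L=BWOW
After move 3 (U'): U=WRWG F=BWOG R=OGYR B=YGBB L=RROW
After move 4 (F): F=OBGW U=WRWR R=WGGR D=YOYY L=RBOO
After move 5 (U): U=WWRR F=WGGW R=YGGR B=RBBB L=OBOO
After move 6 (R): R=GYRG U=WGRW F=WOGY D=YBYR B=RBWB
After move 7 (F): F=GWYO U=WGOB R=RYWG D=RGYR L=OYOB
Query 1: R[1] = Y
Query 2: L[1] = Y
Query 3: B[2] = W
Query 4: U[1] = G

Answer: Y Y W G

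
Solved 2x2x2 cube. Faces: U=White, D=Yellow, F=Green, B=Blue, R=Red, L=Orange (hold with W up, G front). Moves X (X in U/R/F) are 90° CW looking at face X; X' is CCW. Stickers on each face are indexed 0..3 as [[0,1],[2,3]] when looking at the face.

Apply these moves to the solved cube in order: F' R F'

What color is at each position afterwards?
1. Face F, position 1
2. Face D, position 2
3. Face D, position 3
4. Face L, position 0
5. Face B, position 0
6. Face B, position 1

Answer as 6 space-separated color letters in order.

Answer: Y Y B O R B

Derivation:
After move 1 (F'): F=GGGG U=WWRR R=YRYR D=OOYY L=OWOW
After move 2 (R): R=YYRR U=WGRG F=GOGY D=OBYB B=RBWB
After move 3 (F'): F=OYGG U=WGYR R=BYOR D=WWYB L=OGOR
Query 1: F[1] = Y
Query 2: D[2] = Y
Query 3: D[3] = B
Query 4: L[0] = O
Query 5: B[0] = R
Query 6: B[1] = B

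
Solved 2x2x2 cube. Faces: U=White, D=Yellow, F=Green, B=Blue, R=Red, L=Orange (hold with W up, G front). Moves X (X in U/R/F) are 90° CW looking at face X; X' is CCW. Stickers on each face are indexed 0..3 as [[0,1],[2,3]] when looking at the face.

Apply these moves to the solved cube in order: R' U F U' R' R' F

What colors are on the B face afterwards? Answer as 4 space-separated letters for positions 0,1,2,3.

Answer: R B Y B

Derivation:
After move 1 (R'): R=RRRR U=WBWB F=GWGW D=YGYG B=YBYB
After move 2 (U): U=WWBB F=RRGW R=YBRR B=OOYB L=GWOO
After move 3 (F): F=GRWR U=WWOW R=BBBR D=RYYG L=GYOG
After move 4 (U'): U=WWWO F=GYWR R=GRBR B=BBYB L=OOOG
After move 5 (R'): R=RRGB U=WYWB F=GWWO D=RYYR B=GBYB
After move 6 (R'): R=RBRG U=WYWG F=GYWB D=RWYO B=RBYB
After move 7 (F): F=WGBY U=WYGO R=WBGG D=RRYO L=OROW
Query: B face = RBYB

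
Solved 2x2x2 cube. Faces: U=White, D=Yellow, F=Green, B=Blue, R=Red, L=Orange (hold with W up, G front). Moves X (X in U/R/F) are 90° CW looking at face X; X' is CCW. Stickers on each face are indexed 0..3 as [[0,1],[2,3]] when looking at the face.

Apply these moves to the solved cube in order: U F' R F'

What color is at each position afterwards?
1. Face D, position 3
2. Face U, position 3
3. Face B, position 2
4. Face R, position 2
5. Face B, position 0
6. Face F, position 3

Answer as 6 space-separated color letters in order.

Answer: O R W G R R

Derivation:
After move 1 (U): U=WWWW F=RRGG R=BBRR B=OOBB L=GGOO
After move 2 (F'): F=RGRG U=WWBR R=YBYR D=GOYY L=GWOW
After move 3 (R): R=YYRB U=WGBG F=RORY D=GBYO B=ROWB
After move 4 (F'): F=OYRR U=WGYR R=BYGB D=WWYO L=GGOB
Query 1: D[3] = O
Query 2: U[3] = R
Query 3: B[2] = W
Query 4: R[2] = G
Query 5: B[0] = R
Query 6: F[3] = R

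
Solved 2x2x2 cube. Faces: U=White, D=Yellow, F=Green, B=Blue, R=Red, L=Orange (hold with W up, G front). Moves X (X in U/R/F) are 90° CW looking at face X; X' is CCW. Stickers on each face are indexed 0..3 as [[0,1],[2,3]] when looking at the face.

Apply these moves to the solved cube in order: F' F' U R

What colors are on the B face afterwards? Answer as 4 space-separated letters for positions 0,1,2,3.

Answer: W R W B

Derivation:
After move 1 (F'): F=GGGG U=WWRR R=YRYR D=OOYY L=OWOW
After move 2 (F'): F=GGGG U=WWYY R=OROR D=WWYY L=OROR
After move 3 (U): U=YWYW F=ORGG R=BBOR B=ORBB L=GGOR
After move 4 (R): R=OBRB U=YRYG F=OWGY D=WBYO B=WRWB
Query: B face = WRWB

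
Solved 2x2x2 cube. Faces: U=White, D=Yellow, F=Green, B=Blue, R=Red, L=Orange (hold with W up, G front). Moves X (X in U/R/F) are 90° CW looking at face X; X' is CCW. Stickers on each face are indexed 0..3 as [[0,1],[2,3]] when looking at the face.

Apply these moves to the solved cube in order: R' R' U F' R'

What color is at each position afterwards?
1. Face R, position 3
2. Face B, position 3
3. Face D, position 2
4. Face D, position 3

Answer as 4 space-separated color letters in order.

Answer: Y B Y G

Derivation:
After move 1 (R'): R=RRRR U=WBWB F=GWGW D=YGYG B=YBYB
After move 2 (R'): R=RRRR U=WYWY F=GBGB D=YWYW B=GBGB
After move 3 (U): U=WWYY F=RRGB R=GBRR B=OOGB L=GBOO
After move 4 (F'): F=RBRG U=WWGR R=WBYR D=BOYW L=GYOY
After move 5 (R'): R=BRWY U=WGGO F=RWRR D=BBYG B=WOOB
Query 1: R[3] = Y
Query 2: B[3] = B
Query 3: D[2] = Y
Query 4: D[3] = G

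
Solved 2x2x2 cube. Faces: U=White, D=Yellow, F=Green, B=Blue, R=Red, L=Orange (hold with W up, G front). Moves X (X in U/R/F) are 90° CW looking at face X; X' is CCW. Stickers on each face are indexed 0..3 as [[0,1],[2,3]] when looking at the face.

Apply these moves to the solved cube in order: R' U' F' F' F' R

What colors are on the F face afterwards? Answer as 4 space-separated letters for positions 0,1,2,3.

After move 1 (R'): R=RRRR U=WBWB F=GWGW D=YGYG B=YBYB
After move 2 (U'): U=BBWW F=OOGW R=GWRR B=RRYB L=YBOO
After move 3 (F'): F=OWOG U=BBGR R=GWYR D=BOYG L=YWOW
After move 4 (F'): F=WGOO U=BBGY R=OWBR D=WWYG L=YROG
After move 5 (F'): F=GOWO U=BBOB R=WWWR D=RGYG L=YYOG
After move 6 (R): R=WWRW U=BOOO F=GGWG D=RYYR B=BRBB
Query: F face = GGWG

Answer: G G W G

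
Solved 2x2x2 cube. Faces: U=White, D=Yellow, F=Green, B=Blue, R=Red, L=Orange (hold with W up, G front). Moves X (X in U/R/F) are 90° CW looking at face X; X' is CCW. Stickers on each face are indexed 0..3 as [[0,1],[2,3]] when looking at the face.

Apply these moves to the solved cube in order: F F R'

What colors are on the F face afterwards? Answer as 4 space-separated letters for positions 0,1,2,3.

After move 1 (F): F=GGGG U=WWOO R=WRWR D=RRYY L=OYOY
After move 2 (F): F=GGGG U=WWYY R=OROR D=WWYY L=OROR
After move 3 (R'): R=RROO U=WBYB F=GWGY D=WGYG B=YBWB
Query: F face = GWGY

Answer: G W G Y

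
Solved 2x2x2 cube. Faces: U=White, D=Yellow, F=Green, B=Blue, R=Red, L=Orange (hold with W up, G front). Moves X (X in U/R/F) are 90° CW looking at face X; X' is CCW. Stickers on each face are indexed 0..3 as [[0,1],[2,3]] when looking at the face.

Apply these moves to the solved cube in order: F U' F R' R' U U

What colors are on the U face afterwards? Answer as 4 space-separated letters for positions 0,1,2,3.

Answer: Y Y G W

Derivation:
After move 1 (F): F=GGGG U=WWOO R=WRWR D=RRYY L=OYOY
After move 2 (U'): U=WOWO F=OYGG R=GGWR B=WRBB L=BBOY
After move 3 (F): F=GOGY U=WOYB R=WGOR D=WGYY L=BROR
After move 4 (R'): R=GRWO U=WBYW F=GOGB D=WOYY B=YRGB
After move 5 (R'): R=ROGW U=WGYY F=GBGW D=WOYB B=YROB
After move 6 (U): U=YWYG F=ROGW R=YRGW B=BROB L=GBOR
After move 7 (U): U=YYGW F=YRGW R=BRGW B=GBOB L=ROOR
Query: U face = YYGW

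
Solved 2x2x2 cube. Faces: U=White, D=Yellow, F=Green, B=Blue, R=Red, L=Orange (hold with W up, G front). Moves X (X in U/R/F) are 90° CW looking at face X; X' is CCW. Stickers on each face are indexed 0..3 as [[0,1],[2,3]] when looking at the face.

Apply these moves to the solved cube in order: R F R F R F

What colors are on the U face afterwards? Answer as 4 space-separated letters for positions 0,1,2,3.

Answer: W G W R

Derivation:
After move 1 (R): R=RRRR U=WGWG F=GYGY D=YBYB B=WBWB
After move 2 (F): F=GGYY U=WGOO R=WRGR D=RRYB L=OYOB
After move 3 (R): R=GWRR U=WGOY F=GRYB D=RWYW B=OBGB
After move 4 (F): F=YGBR U=WGBY R=OWYR D=RGYW L=OROW
After move 5 (R): R=YORW U=WGBR F=YGBW D=RGYO B=YBGB
After move 6 (F): F=BYWG U=WGWR R=BORW D=RYYO L=OROG
Query: U face = WGWR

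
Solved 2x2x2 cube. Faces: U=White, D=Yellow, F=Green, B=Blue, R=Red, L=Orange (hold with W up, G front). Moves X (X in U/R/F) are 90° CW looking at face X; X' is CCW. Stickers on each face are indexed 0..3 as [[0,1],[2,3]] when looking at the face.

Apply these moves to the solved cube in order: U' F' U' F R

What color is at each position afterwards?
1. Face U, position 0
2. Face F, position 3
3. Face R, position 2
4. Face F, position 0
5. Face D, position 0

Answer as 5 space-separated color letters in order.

Answer: W Y R O Y

Derivation:
After move 1 (U'): U=WWWW F=OOGG R=GGRR B=RRBB L=BBOO
After move 2 (F'): F=OGOG U=WWGR R=YGYR D=BOYY L=BWOW
After move 3 (U'): U=WRWG F=BWOG R=OGYR B=YGBB L=RROW
After move 4 (F): F=OBGW U=WRWR R=WGGR D=YOYY L=RBOO
After move 5 (R): R=GWRG U=WBWW F=OOGY D=YBYY B=RGRB
Query 1: U[0] = W
Query 2: F[3] = Y
Query 3: R[2] = R
Query 4: F[0] = O
Query 5: D[0] = Y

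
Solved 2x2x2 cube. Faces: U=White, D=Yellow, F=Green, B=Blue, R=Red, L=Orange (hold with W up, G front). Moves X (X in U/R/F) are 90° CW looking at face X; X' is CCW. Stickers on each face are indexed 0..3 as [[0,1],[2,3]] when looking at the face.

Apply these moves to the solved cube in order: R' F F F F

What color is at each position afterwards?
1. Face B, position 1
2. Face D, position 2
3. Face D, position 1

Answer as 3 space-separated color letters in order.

Answer: B Y G

Derivation:
After move 1 (R'): R=RRRR U=WBWB F=GWGW D=YGYG B=YBYB
After move 2 (F): F=GGWW U=WBOO R=WRBR D=RRYG L=OYOG
After move 3 (F): F=WGWG U=WBGY R=OROR D=BWYG L=OROR
After move 4 (F): F=WWGG U=WBRR R=GRYR D=OOYG L=OBOW
After move 5 (F): F=GWGW U=WBWB R=RRRR D=YGYG L=OOOO
Query 1: B[1] = B
Query 2: D[2] = Y
Query 3: D[1] = G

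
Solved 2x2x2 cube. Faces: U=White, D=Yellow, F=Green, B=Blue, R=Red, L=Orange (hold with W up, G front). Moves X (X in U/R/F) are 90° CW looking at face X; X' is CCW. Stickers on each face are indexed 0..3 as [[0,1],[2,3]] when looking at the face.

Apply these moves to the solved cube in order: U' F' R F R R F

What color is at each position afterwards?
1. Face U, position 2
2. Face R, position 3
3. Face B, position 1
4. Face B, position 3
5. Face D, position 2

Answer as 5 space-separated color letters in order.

Answer: B G R B Y

Derivation:
After move 1 (U'): U=WWWW F=OOGG R=GGRR B=RRBB L=BBOO
After move 2 (F'): F=OGOG U=WWGR R=YGYR D=BOYY L=BWOW
After move 3 (R): R=YYRG U=WGGG F=OOOY D=BBYR B=RRWB
After move 4 (F): F=OOYO U=WGWW R=GYGG D=RYYR L=BBOB
After move 5 (R): R=GGGY U=WOWO F=OYYR D=RWYR B=WRGB
After move 6 (R): R=GGYG U=WYWR F=OWYR D=RGYW B=OROB
After move 7 (F): F=YORW U=WYBB R=WGRG D=YGYW L=BROG
Query 1: U[2] = B
Query 2: R[3] = G
Query 3: B[1] = R
Query 4: B[3] = B
Query 5: D[2] = Y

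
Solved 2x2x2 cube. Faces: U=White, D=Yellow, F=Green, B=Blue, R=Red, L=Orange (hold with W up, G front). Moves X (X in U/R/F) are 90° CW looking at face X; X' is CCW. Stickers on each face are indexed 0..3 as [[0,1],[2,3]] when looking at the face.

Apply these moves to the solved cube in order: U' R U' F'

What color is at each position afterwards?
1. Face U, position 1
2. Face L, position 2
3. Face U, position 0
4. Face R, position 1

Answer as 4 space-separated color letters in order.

After move 1 (U'): U=WWWW F=OOGG R=GGRR B=RRBB L=BBOO
After move 2 (R): R=RGRG U=WOWG F=OYGY D=YBYR B=WRWB
After move 3 (U'): U=OGWW F=BBGY R=OYRG B=RGWB L=WROO
After move 4 (F'): F=BYBG U=OGOR R=BYYG D=ROYR L=WWOW
Query 1: U[1] = G
Query 2: L[2] = O
Query 3: U[0] = O
Query 4: R[1] = Y

Answer: G O O Y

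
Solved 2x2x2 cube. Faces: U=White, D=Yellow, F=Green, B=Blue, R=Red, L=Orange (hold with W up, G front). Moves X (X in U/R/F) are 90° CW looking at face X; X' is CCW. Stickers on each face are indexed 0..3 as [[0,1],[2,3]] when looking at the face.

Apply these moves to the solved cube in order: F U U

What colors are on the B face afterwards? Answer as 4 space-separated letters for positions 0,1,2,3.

Answer: G G B B

Derivation:
After move 1 (F): F=GGGG U=WWOO R=WRWR D=RRYY L=OYOY
After move 2 (U): U=OWOW F=WRGG R=BBWR B=OYBB L=GGOY
After move 3 (U): U=OOWW F=BBGG R=OYWR B=GGBB L=WROY
Query: B face = GGBB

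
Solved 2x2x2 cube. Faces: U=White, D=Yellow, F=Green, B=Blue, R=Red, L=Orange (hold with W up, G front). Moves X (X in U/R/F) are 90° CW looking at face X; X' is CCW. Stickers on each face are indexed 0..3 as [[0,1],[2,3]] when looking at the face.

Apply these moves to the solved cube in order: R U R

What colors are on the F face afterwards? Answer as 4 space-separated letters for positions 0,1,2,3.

Answer: R B G B

Derivation:
After move 1 (R): R=RRRR U=WGWG F=GYGY D=YBYB B=WBWB
After move 2 (U): U=WWGG F=RRGY R=WBRR B=OOWB L=GYOO
After move 3 (R): R=RWRB U=WRGY F=RBGB D=YWYO B=GOWB
Query: F face = RBGB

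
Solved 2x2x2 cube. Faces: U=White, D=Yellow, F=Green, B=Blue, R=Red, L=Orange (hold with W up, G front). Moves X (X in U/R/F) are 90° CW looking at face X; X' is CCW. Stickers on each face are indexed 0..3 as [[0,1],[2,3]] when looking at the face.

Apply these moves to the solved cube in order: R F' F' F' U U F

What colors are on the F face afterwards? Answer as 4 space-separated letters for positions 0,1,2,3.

Answer: Y W Y B

Derivation:
After move 1 (R): R=RRRR U=WGWG F=GYGY D=YBYB B=WBWB
After move 2 (F'): F=YYGG U=WGRR R=BRYR D=OOYB L=OGOW
After move 3 (F'): F=YGYG U=WGBY R=OROR D=GWYB L=OROR
After move 4 (F'): F=GGYY U=WGOO R=WRGR D=RRYB L=OYOB
After move 5 (U): U=OWOG F=WRYY R=WBGR B=OYWB L=GGOB
After move 6 (U): U=OOGW F=WBYY R=OYGR B=GGWB L=WROB
After move 7 (F): F=YWYB U=OOBR R=GYWR D=GOYB L=WROR
Query: F face = YWYB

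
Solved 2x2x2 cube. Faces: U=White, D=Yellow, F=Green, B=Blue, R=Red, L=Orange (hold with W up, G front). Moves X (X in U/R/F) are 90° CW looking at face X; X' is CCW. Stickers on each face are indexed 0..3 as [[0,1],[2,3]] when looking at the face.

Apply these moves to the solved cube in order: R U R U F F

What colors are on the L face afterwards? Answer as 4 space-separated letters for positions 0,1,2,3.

After move 1 (R): R=RRRR U=WGWG F=GYGY D=YBYB B=WBWB
After move 2 (U): U=WWGG F=RRGY R=WBRR B=OOWB L=GYOO
After move 3 (R): R=RWRB U=WRGY F=RBGB D=YWYO B=GOWB
After move 4 (U): U=GWYR F=RWGB R=GORB B=GYWB L=RBOO
After move 5 (F): F=GRBW U=GWOB R=YORB D=RGYO L=RYOW
After move 6 (F): F=BGWR U=GWWY R=OOBB D=RYYO L=RROG
Query: L face = RROG

Answer: R R O G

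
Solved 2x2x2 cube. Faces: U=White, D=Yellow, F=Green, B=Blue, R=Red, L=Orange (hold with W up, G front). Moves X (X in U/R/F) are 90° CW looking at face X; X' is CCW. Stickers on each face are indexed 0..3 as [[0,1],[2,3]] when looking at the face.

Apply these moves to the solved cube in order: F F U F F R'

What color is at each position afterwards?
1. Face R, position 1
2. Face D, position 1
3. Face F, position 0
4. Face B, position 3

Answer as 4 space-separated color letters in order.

Answer: R G G B

Derivation:
After move 1 (F): F=GGGG U=WWOO R=WRWR D=RRYY L=OYOY
After move 2 (F): F=GGGG U=WWYY R=OROR D=WWYY L=OROR
After move 3 (U): U=YWYW F=ORGG R=BBOR B=ORBB L=GGOR
After move 4 (F): F=GOGR U=YWRG R=YBWR D=OBYY L=GWOW
After move 5 (F): F=GGRO U=YWWW R=RBGR D=WYYY L=GOOB
After move 6 (R'): R=BRRG U=YBWO F=GWRW D=WGYO B=YRYB
Query 1: R[1] = R
Query 2: D[1] = G
Query 3: F[0] = G
Query 4: B[3] = B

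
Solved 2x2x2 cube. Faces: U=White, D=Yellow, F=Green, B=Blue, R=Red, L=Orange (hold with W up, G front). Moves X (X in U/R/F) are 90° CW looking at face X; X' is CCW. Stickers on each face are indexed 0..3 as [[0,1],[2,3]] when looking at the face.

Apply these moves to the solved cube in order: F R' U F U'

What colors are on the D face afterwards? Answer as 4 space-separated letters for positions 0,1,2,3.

Answer: W Y Y G

Derivation:
After move 1 (F): F=GGGG U=WWOO R=WRWR D=RRYY L=OYOY
After move 2 (R'): R=RRWW U=WBOB F=GWGO D=RGYG B=YBRB
After move 3 (U): U=OWBB F=RRGO R=YBWW B=OYRB L=GWOY
After move 4 (F): F=GROR U=OWYW R=BBBW D=WYYG L=GROG
After move 5 (U'): U=WWOY F=GROR R=GRBW B=BBRB L=OYOG
Query: D face = WYYG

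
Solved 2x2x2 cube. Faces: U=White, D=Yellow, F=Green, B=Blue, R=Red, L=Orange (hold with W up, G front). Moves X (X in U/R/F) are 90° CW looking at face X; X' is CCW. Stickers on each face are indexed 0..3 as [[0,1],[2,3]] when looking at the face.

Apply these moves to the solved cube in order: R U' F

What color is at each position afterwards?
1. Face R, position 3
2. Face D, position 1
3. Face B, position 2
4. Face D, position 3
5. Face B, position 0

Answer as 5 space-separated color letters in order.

Answer: R G W B R

Derivation:
After move 1 (R): R=RRRR U=WGWG F=GYGY D=YBYB B=WBWB
After move 2 (U'): U=GGWW F=OOGY R=GYRR B=RRWB L=WBOO
After move 3 (F): F=GOYO U=GGOB R=WYWR D=RGYB L=WYOB
Query 1: R[3] = R
Query 2: D[1] = G
Query 3: B[2] = W
Query 4: D[3] = B
Query 5: B[0] = R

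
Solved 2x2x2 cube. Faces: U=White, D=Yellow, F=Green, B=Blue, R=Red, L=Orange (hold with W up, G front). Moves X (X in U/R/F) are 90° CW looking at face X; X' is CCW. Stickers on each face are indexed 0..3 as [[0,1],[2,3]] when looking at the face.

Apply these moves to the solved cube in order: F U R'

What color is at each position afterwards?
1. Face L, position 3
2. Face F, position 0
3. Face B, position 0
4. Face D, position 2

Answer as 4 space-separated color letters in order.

Answer: Y W Y Y

Derivation:
After move 1 (F): F=GGGG U=WWOO R=WRWR D=RRYY L=OYOY
After move 2 (U): U=OWOW F=WRGG R=BBWR B=OYBB L=GGOY
After move 3 (R'): R=BRBW U=OBOO F=WWGW D=RRYG B=YYRB
Query 1: L[3] = Y
Query 2: F[0] = W
Query 3: B[0] = Y
Query 4: D[2] = Y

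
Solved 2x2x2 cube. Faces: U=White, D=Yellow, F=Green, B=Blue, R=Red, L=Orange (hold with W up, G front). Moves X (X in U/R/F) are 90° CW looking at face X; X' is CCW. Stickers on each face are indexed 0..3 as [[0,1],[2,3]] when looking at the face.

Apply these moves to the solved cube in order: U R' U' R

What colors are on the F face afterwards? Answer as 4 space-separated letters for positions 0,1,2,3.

Answer: G R G G

Derivation:
After move 1 (U): U=WWWW F=RRGG R=BBRR B=OOBB L=GGOO
After move 2 (R'): R=BRBR U=WBWO F=RWGW D=YRYG B=YOYB
After move 3 (U'): U=BOWW F=GGGW R=RWBR B=BRYB L=YOOO
After move 4 (R): R=BRRW U=BGWW F=GRGG D=YYYB B=WROB
Query: F face = GRGG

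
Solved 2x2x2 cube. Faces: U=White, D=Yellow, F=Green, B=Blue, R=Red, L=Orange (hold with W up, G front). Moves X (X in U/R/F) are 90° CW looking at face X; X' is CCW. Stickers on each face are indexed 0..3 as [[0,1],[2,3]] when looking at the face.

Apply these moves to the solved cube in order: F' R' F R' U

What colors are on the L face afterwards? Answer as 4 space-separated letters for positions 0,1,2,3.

Answer: G B O G

Derivation:
After move 1 (F'): F=GGGG U=WWRR R=YRYR D=OOYY L=OWOW
After move 2 (R'): R=RRYY U=WBRB F=GWGR D=OGYG B=YBOB
After move 3 (F): F=GGRW U=WBWW R=RRBY D=YRYG L=OOOG
After move 4 (R'): R=RYRB U=WOWY F=GBRW D=YGYW B=GBRB
After move 5 (U): U=WWYO F=RYRW R=GBRB B=OORB L=GBOG
Query: L face = GBOG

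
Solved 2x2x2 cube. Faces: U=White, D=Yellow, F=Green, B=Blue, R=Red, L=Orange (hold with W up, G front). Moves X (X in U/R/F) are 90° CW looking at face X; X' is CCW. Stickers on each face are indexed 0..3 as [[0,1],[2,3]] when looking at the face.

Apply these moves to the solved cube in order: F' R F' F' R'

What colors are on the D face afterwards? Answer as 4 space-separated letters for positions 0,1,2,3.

Answer: G G Y G

Derivation:
After move 1 (F'): F=GGGG U=WWRR R=YRYR D=OOYY L=OWOW
After move 2 (R): R=YYRR U=WGRG F=GOGY D=OBYB B=RBWB
After move 3 (F'): F=OYGG U=WGYR R=BYOR D=WWYB L=OGOR
After move 4 (F'): F=YGOG U=WGBO R=WYWR D=GRYB L=OROY
After move 5 (R'): R=YRWW U=WWBR F=YGOO D=GGYG B=BBRB
Query: D face = GGYG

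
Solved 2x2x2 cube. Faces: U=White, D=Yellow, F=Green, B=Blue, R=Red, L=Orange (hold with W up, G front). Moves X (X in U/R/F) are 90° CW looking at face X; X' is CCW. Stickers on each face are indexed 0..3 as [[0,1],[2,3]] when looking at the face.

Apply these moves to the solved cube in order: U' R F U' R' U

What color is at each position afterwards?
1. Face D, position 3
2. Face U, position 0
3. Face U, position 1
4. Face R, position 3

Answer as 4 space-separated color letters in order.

After move 1 (U'): U=WWWW F=OOGG R=GGRR B=RRBB L=BBOO
After move 2 (R): R=RGRG U=WOWG F=OYGY D=YBYR B=WRWB
After move 3 (F): F=GOYY U=WOOB R=WGGG D=RRYR L=BYOB
After move 4 (U'): U=OBWO F=BYYY R=GOGG B=WGWB L=WROB
After move 5 (R'): R=OGGG U=OWWW F=BBYO D=RYYY B=RGRB
After move 6 (U): U=WOWW F=OGYO R=RGGG B=WRRB L=BBOB
Query 1: D[3] = Y
Query 2: U[0] = W
Query 3: U[1] = O
Query 4: R[3] = G

Answer: Y W O G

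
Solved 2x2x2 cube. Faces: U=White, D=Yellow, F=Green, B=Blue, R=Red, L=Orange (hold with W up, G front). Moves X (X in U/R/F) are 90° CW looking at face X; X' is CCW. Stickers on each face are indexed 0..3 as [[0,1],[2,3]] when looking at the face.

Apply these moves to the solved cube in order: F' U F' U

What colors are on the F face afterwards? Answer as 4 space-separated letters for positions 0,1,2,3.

Answer: O B Y G

Derivation:
After move 1 (F'): F=GGGG U=WWRR R=YRYR D=OOYY L=OWOW
After move 2 (U): U=RWRW F=YRGG R=BBYR B=OWBB L=GGOW
After move 3 (F'): F=RGYG U=RWBY R=OBOR D=GWYY L=GWOR
After move 4 (U): U=BRYW F=OBYG R=OWOR B=GWBB L=RGOR
Query: F face = OBYG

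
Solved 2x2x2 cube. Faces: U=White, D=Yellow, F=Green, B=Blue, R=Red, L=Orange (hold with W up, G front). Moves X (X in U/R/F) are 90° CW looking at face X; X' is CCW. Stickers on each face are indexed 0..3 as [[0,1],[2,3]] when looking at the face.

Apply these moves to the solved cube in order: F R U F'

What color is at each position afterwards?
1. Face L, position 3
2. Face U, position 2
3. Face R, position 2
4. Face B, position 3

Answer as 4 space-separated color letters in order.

Answer: G O R B

Derivation:
After move 1 (F): F=GGGG U=WWOO R=WRWR D=RRYY L=OYOY
After move 2 (R): R=WWRR U=WGOG F=GRGY D=RBYB B=OBWB
After move 3 (U): U=OWGG F=WWGY R=OBRR B=OYWB L=GROY
After move 4 (F'): F=WYWG U=OWOR R=BBRR D=RYYB L=GGOG
Query 1: L[3] = G
Query 2: U[2] = O
Query 3: R[2] = R
Query 4: B[3] = B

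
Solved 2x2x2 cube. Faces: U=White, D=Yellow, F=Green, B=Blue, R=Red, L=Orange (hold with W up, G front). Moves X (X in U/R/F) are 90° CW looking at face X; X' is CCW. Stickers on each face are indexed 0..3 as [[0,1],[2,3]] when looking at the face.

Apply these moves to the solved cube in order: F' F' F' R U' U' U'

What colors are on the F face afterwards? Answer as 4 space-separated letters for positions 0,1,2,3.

Answer: W W G Y

Derivation:
After move 1 (F'): F=GGGG U=WWRR R=YRYR D=OOYY L=OWOW
After move 2 (F'): F=GGGG U=WWYY R=OROR D=WWYY L=OROR
After move 3 (F'): F=GGGG U=WWOO R=WRWR D=RRYY L=OYOY
After move 4 (R): R=WWRR U=WGOG F=GRGY D=RBYB B=OBWB
After move 5 (U'): U=GGWO F=OYGY R=GRRR B=WWWB L=OBOY
After move 6 (U'): U=GOGW F=OBGY R=OYRR B=GRWB L=WWOY
After move 7 (U'): U=OWGG F=WWGY R=OBRR B=OYWB L=GROY
Query: F face = WWGY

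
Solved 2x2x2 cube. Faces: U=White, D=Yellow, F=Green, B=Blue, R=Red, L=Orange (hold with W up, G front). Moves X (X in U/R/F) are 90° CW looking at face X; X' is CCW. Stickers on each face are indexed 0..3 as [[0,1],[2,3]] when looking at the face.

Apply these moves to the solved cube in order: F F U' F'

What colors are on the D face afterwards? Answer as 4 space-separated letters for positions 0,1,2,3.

After move 1 (F): F=GGGG U=WWOO R=WRWR D=RRYY L=OYOY
After move 2 (F): F=GGGG U=WWYY R=OROR D=WWYY L=OROR
After move 3 (U'): U=WYWY F=ORGG R=GGOR B=ORBB L=BBOR
After move 4 (F'): F=RGOG U=WYGO R=WGWR D=BRYY L=BYOW
Query: D face = BRYY

Answer: B R Y Y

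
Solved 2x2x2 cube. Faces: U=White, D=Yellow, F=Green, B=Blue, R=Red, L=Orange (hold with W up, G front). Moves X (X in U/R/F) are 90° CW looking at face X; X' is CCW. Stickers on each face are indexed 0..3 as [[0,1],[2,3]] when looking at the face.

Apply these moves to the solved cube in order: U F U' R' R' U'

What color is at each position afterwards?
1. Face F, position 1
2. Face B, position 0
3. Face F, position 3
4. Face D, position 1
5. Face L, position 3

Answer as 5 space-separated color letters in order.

After move 1 (U): U=WWWW F=RRGG R=BBRR B=OOBB L=GGOO
After move 2 (F): F=GRGR U=WWOG R=WBWR D=RBYY L=GYOY
After move 3 (U'): U=WGWO F=GYGR R=GRWR B=WBBB L=OOOY
After move 4 (R'): R=RRGW U=WBWW F=GGGO D=RYYR B=YBBB
After move 5 (R'): R=RWRG U=WBWY F=GBGW D=RGYO B=RBYB
After move 6 (U'): U=BYWW F=OOGW R=GBRG B=RWYB L=RBOY
Query 1: F[1] = O
Query 2: B[0] = R
Query 3: F[3] = W
Query 4: D[1] = G
Query 5: L[3] = Y

Answer: O R W G Y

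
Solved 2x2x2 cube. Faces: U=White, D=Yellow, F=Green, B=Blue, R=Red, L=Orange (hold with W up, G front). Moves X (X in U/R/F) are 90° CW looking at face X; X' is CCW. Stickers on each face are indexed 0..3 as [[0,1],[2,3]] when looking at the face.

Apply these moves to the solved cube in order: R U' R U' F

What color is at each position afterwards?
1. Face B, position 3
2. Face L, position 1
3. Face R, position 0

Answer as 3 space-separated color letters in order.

Answer: B Y G

Derivation:
After move 1 (R): R=RRRR U=WGWG F=GYGY D=YBYB B=WBWB
After move 2 (U'): U=GGWW F=OOGY R=GYRR B=RRWB L=WBOO
After move 3 (R): R=RGRY U=GOWY F=OBGB D=YWYR B=WRGB
After move 4 (U'): U=OYGW F=WBGB R=OBRY B=RGGB L=WROO
After move 5 (F): F=GWBB U=OYOR R=GBWY D=ROYR L=WYOW
Query 1: B[3] = B
Query 2: L[1] = Y
Query 3: R[0] = G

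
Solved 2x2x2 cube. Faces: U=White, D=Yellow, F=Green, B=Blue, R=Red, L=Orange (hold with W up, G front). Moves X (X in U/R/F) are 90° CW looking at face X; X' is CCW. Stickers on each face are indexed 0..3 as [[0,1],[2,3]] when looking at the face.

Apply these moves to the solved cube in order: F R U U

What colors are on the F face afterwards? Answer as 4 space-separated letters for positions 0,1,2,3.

Answer: O B G Y

Derivation:
After move 1 (F): F=GGGG U=WWOO R=WRWR D=RRYY L=OYOY
After move 2 (R): R=WWRR U=WGOG F=GRGY D=RBYB B=OBWB
After move 3 (U): U=OWGG F=WWGY R=OBRR B=OYWB L=GROY
After move 4 (U): U=GOGW F=OBGY R=OYRR B=GRWB L=WWOY
Query: F face = OBGY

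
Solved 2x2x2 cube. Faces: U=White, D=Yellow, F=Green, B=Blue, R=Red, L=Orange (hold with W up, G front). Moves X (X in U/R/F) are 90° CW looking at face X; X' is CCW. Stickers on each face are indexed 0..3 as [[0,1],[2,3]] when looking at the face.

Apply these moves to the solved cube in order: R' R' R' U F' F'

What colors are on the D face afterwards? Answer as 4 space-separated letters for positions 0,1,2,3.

Answer: G G Y B

Derivation:
After move 1 (R'): R=RRRR U=WBWB F=GWGW D=YGYG B=YBYB
After move 2 (R'): R=RRRR U=WYWY F=GBGB D=YWYW B=GBGB
After move 3 (R'): R=RRRR U=WGWG F=GYGY D=YBYB B=WBWB
After move 4 (U): U=WWGG F=RRGY R=WBRR B=OOWB L=GYOO
After move 5 (F'): F=RYRG U=WWWR R=BBYR D=YOYB L=GGOG
After move 6 (F'): F=YGRR U=WWBY R=OBYR D=GGYB L=GROW
Query: D face = GGYB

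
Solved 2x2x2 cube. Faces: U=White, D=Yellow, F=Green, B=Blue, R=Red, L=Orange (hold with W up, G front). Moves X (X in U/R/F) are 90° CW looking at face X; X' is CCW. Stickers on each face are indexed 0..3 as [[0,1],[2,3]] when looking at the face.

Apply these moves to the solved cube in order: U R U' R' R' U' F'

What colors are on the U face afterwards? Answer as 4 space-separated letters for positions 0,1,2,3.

Answer: B O G Y

Derivation:
After move 1 (U): U=WWWW F=RRGG R=BBRR B=OOBB L=GGOO
After move 2 (R): R=RBRB U=WRWG F=RYGY D=YBYO B=WOWB
After move 3 (U'): U=RGWW F=GGGY R=RYRB B=RBWB L=WOOO
After move 4 (R'): R=YBRR U=RWWR F=GGGW D=YGYY B=OBBB
After move 5 (R'): R=BRYR U=RBWO F=GWGR D=YGYW B=YBGB
After move 6 (U'): U=BORW F=WOGR R=GWYR B=BRGB L=YBOO
After move 7 (F'): F=ORWG U=BOGY R=GWYR D=BOYW L=YWOR
Query: U face = BOGY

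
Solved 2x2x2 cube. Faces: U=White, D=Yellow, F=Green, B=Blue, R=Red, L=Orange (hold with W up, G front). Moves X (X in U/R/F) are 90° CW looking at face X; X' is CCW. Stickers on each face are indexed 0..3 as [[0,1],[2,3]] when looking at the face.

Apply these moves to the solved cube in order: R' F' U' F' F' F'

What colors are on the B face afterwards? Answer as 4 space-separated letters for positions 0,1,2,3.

Answer: G R Y B

Derivation:
After move 1 (R'): R=RRRR U=WBWB F=GWGW D=YGYG B=YBYB
After move 2 (F'): F=WWGG U=WBRR R=GRYR D=OOYG L=OBOW
After move 3 (U'): U=BRWR F=OBGG R=WWYR B=GRYB L=YBOW
After move 4 (F'): F=BGOG U=BRWY R=OWOR D=BWYG L=YROW
After move 5 (F'): F=GGBO U=BROO R=WWBR D=RWYG L=YYOW
After move 6 (F'): F=GOGB U=BRWB R=WWRR D=YWYG L=YOOO
Query: B face = GRYB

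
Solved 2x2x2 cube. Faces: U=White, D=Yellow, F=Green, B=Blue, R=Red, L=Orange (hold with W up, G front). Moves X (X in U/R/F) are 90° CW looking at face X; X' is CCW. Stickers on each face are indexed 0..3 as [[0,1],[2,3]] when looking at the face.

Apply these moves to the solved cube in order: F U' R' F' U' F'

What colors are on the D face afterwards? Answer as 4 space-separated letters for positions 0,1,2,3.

Answer: R W Y G

Derivation:
After move 1 (F): F=GGGG U=WWOO R=WRWR D=RRYY L=OYOY
After move 2 (U'): U=WOWO F=OYGG R=GGWR B=WRBB L=BBOY
After move 3 (R'): R=GRGW U=WBWW F=OOGO D=RYYG B=YRRB
After move 4 (F'): F=OOOG U=WBGG R=YRRW D=BYYG L=BWOW
After move 5 (U'): U=BGWG F=BWOG R=OORW B=YRRB L=YROW
After move 6 (F'): F=WGBO U=BGOR R=YOBW D=RWYG L=YGOW
Query: D face = RWYG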